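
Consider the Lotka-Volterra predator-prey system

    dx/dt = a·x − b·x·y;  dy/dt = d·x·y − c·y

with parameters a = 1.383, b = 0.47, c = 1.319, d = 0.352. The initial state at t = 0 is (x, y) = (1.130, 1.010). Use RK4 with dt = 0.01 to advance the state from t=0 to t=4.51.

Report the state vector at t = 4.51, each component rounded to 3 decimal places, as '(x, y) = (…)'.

(x, y) = (0.656, 2.474)

t=0.000: state=(1.130, 1.010)
step 1 (dt=0.01): k1=(1.026, -0.930), k2=(1.034, -0.924), k3=(1.034, -0.924), k4=(1.041, -0.918); state += dt/6·(k1+2k2+2k3+k4)
t=0.010: state=(1.140, 1.001)
t=0.020: state=(1.151, 0.992)
t=0.030: state=(1.161, 0.983)
continuing one RK4 step at a time; state shown every 20 steps (Δt=0.2):
t=0.200: state=(1.366, 0.847)
t=0.400: state=(1.674, 0.724)
t=0.600: state=(2.071, 0.634)
t=0.800: state=(2.581, 0.573)
t=1.000: state=(3.231, 0.539)
t=1.200: state=(4.051, 0.535)
t=1.400: state=(5.074, 0.566)
t=1.600: state=(6.323, 0.648)
t=1.800: state=(7.790, 0.817)
t=2.000: state=(9.382, 1.149)
t=2.200: state=(10.807, 1.801)
t=2.400: state=(11.415, 3.046)
t=2.600: state=(10.328, 5.090)
t=2.800: state=(7.555, 7.384)
t=3.000: state=(4.630, 8.674)
t=3.200: state=(2.690, 8.567)
t=3.400: state=(1.650, 7.635)
t=3.600: state=(1.122, 6.453)
t=3.800: state=(0.852, 5.307)
t=4.000: state=(0.716, 4.306)
t=4.200: state=(0.656, 3.470)
t=4.400: state=(0.645, 2.789)
t=4.510: state=(0.656, 2.474)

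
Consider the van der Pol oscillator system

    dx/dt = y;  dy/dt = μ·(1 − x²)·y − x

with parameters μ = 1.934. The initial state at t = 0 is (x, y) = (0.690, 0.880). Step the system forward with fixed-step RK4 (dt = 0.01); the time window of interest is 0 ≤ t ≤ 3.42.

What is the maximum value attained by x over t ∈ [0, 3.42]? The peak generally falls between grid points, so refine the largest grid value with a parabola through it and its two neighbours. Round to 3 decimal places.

max x = 1.211

t=0.000: state=(0.690, 0.880)
step 1 (dt=0.01): k1=(0.880, 0.202), k2=(0.881, 0.188), k3=(0.881, 0.188), k4=(0.882, 0.174); state += dt/6·(k1+2k2+2k3+k4)
t=0.010: state=(0.699, 0.882)
t=0.020: state=(0.708, 0.883)
t=0.030: state=(0.716, 0.885)
continuing one RK4 step at a time; state shown every 20 steps (Δt=0.2):
t=0.200: state=(0.866, 0.858)
t=0.400: state=(1.024, 0.700)
t=0.600: state=(1.139, 0.445)
t=0.800: state=(1.200, 0.166)
t=1.000: state=(1.208, -0.082)
t=1.200: state=(1.170, -0.290)
t=1.400: state=(1.094, -0.475)
t=1.600: state=(0.980, -0.667)
t=1.800: state=(0.824, -0.903)
t=2.000: state=(0.611, -1.246)
t=2.200: state=(0.312, -1.791)
t=2.400: state=(-0.126, -2.639)
t=2.600: state=(-0.747, -3.488)
t=2.800: state=(-1.427, -2.979)
t=3.000: state=(-1.851, -1.252)
t=3.200: state=(-1.980, -0.198)
t=3.400: state=(-1.976, 0.174)
t=3.420: state=(-1.972, 0.193)
largest grid value and its neighbours: x(0.920)=1.21101, x(0.930)=1.21107, x(0.940)=1.21101
parabola through these three points peaks at t≈0.930 with x≈1.21107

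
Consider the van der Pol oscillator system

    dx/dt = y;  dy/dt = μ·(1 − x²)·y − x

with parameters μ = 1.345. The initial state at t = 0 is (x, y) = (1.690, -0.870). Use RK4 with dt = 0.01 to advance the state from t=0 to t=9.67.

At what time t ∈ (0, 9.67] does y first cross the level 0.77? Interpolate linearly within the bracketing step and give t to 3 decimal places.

t=0.000: state=(1.690, -0.870)
step 1 (dt=0.01): k1=(-0.870, 0.482), k2=(-0.868, 0.463), k3=(-0.868, 0.463), k4=(-0.865, 0.445); state += dt/6·(k1+2k2+2k3+k4)
t=0.010: state=(1.681, -0.865)
t=0.020: state=(1.673, -0.861)
t=0.030: state=(1.664, -0.857)
continuing one RK4 step at a time; state shown every 50 steps (Δt=0.5):
t=0.500: state=(1.262, -0.922)
t=1.000: state=(0.697, -1.433)
t=1.500: state=(-0.314, -2.750)
t=2.000: state=(-1.709, -1.878)
t=2.500: state=(-2.021, 0.140)
t=3.000: state=(-1.847, 0.471)
t=3.500: state=(-1.575, 0.621)
t=3.850: state=(-1.333, 0.768)
next step: t=3.860: state=(-1.326, 0.774) — y has crossed 0.77
linear interpolation between t=3.850 (0.76834) and t=3.860 (0.77367) → t≈3.853

t = 3.853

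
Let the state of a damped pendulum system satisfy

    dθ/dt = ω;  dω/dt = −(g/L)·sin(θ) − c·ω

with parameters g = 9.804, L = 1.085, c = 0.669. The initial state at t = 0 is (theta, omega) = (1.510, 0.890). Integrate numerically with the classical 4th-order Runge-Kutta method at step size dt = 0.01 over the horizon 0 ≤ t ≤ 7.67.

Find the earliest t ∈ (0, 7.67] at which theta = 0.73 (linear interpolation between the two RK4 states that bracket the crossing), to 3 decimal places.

t=0.000: state=(1.510, 0.890)
step 1 (dt=0.01): k1=(0.890, -9.615), k2=(0.842, -9.585), k3=(0.842, -9.585), k4=(0.794, -9.555); state += dt/6·(k1+2k2+2k3+k4)
t=0.010: state=(1.518, 0.794)
t=0.020: state=(1.526, 0.699)
t=0.030: state=(1.532, 0.604)
continuing one RK4 step at a time; state shown every 25 steps (Δt=0.25):
t=0.250: state=(1.448, -1.324)
t=0.500: state=(0.888, -3.030)
t=0.550: state=(0.730, -3.252)
next step: t=0.560: state=(0.698, -3.289) — theta has crossed 0.73
linear interpolation between t=0.550 (0.73048) and t=0.560 (0.69778) → t≈0.550

t = 0.550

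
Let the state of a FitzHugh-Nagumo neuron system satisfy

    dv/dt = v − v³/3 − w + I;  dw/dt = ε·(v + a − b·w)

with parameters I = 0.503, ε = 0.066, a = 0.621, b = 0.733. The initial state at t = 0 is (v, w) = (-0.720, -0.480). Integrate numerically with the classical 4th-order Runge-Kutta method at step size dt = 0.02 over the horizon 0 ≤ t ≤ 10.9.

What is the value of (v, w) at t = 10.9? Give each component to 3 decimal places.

t=0.000: state=(-0.720, -0.480)
step 1 (dt=0.02): k1=(0.387, 0.017), k2=(0.389, 0.017), k3=(0.389, 0.017), k4=(0.391, 0.017); state += dt/6·(k1+2k2+2k3+k4)
t=0.020: state=(-0.712, -0.480)
t=0.040: state=(-0.704, -0.479)
t=0.060: state=(-0.696, -0.479)
continuing one RK4 step at a time; state shown every 25 steps (Δt=0.5):
t=0.500: state=(-0.498, -0.468)
t=1.000: state=(-0.185, -0.448)
t=1.500: state=(0.303, -0.416)
t=2.000: state=(1.015, -0.365)
t=2.500: state=(1.665, -0.291)
t=3.000: state=(1.932, -0.204)
t=3.500: state=(1.980, -0.115)
t=4.000: state=(1.969, -0.028)
t=4.500: state=(1.943, 0.057)
t=5.000: state=(1.914, 0.139)
t=5.500: state=(1.884, 0.218)
t=6.000: state=(1.854, 0.294)
t=6.500: state=(1.823, 0.367)
t=7.000: state=(1.793, 0.437)
t=7.500: state=(1.762, 0.505)
t=8.000: state=(1.730, 0.570)
t=8.500: state=(1.698, 0.633)
t=9.000: state=(1.666, 0.692)
t=9.500: state=(1.633, 0.750)
t=10.000: state=(1.600, 0.805)
t=10.500: state=(1.566, 0.858)
t=10.900: state=(1.538, 0.898)

(v, w) = (1.538, 0.898)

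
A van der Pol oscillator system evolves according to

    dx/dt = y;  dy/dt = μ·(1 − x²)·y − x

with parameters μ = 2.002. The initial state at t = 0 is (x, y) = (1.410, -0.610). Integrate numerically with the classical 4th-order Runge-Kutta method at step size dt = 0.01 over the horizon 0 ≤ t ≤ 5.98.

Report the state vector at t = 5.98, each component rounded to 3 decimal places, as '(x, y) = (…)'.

t=0.000: state=(1.410, -0.610)
step 1 (dt=0.01): k1=(-0.610, -0.203), k2=(-0.611, -0.209), k3=(-0.611, -0.209), k4=(-0.612, -0.214); state += dt/6·(k1+2k2+2k3+k4)
t=0.010: state=(1.404, -0.612)
t=0.020: state=(1.398, -0.614)
t=0.030: state=(1.392, -0.617)
continuing one RK4 step at a time; state shown every 20 steps (Δt=0.2):
t=0.200: state=(1.283, -0.672)
t=0.400: state=(1.138, -0.779)
t=0.600: state=(0.966, -0.953)
t=0.800: state=(0.750, -1.238)
t=1.000: state=(0.458, -1.728)
t=1.200: state=(0.036, -2.561)
t=1.400: state=(-0.585, -3.618)
t=1.600: state=(-1.332, -3.478)
t=1.800: state=(-1.845, -1.566)
t=2.000: state=(-2.010, -0.279)
t=2.200: state=(-2.014, 0.151)
t=2.400: state=(-1.969, 0.280)
t=2.600: state=(-1.907, 0.329)
t=2.800: state=(-1.839, 0.358)
t=3.000: state=(-1.765, 0.384)
t=3.200: state=(-1.685, 0.414)
t=3.400: state=(-1.598, 0.450)
t=3.600: state=(-1.504, 0.495)
t=3.800: state=(-1.400, 0.553)
t=4.000: state=(-1.282, 0.633)
t=4.200: state=(-1.144, 0.746)
t=4.400: state=(-0.980, 0.916)
t=4.600: state=(-0.771, 1.188)
t=4.800: state=(-0.492, 1.648)
t=5.000: state=(-0.090, 2.434)
t=5.200: state=(0.503, 3.499)
t=5.400: state=(1.247, 3.604)
t=5.600: state=(1.803, 1.791)
t=5.800: state=(2.000, 0.374)
t=5.980: state=(2.017, -0.095)

(x, y) = (2.017, -0.095)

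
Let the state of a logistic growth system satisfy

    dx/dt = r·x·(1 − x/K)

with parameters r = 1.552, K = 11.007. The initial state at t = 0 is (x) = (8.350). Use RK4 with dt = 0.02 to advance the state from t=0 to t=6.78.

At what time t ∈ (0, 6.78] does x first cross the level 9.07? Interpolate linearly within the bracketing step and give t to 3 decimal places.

t = 0.257

t=0.000: state=(8.350)
step 1 (dt=0.02): k1=(3.128), k2=(3.103), k3=(3.103), k4=(3.078); state += dt/6·(k1+2k2+2k3+k4)
t=0.020: state=(8.412)
t=0.040: state=(8.473)
t=0.060: state=(8.533)
t=0.240: state=(9.028)
next step: t=0.260: state=(9.078) — x has crossed 9.07
linear interpolation between t=0.240 (9.02768) and t=0.260 (9.07757) → t≈0.257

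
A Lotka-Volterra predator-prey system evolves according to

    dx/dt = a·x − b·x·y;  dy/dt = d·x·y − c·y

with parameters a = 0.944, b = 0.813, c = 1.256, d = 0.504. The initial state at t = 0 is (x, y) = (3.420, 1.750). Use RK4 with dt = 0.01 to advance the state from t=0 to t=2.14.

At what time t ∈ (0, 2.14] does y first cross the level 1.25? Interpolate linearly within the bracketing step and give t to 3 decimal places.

t=0.000: state=(3.420, 1.750)
step 1 (dt=0.01): k1=(-1.637, 0.818), k2=(-1.645, 0.813), k3=(-1.645, 0.813), k4=(-1.652, 0.808); state += dt/6·(k1+2k2+2k3+k4)
t=0.010: state=(3.404, 1.758)
t=0.020: state=(3.387, 1.766)
t=0.030: state=(3.370, 1.774)
continuing one RK4 step at a time; state shown every 10 steps (Δt=0.1):
t=0.100: state=(3.250, 1.826)
t=0.200: state=(3.071, 1.889)
t=0.300: state=(2.888, 1.936)
t=0.400: state=(2.709, 1.966)
t=0.500: state=(2.535, 1.979)
t=0.600: state=(2.373, 1.975)
t=0.700: state=(2.222, 1.955)
t=0.800: state=(2.086, 1.922)
t=0.900: state=(1.964, 1.877)
t=1.000: state=(1.857, 1.823)
t=1.100: state=(1.764, 1.761)
t=1.200: state=(1.685, 1.694)
t=1.300: state=(1.618, 1.624)
t=1.400: state=(1.563, 1.552)
t=1.500: state=(1.518, 1.479)
t=1.600: state=(1.484, 1.407)
t=1.700: state=(1.459, 1.336)
t=1.800: state=(1.442, 1.268)
t=1.820: state=(1.440, 1.255)
next step: t=1.830: state=(1.439, 1.248) — y has crossed 1.25
linear interpolation between t=1.820 (1.25456) and t=1.830 (1.24792) → t≈1.827

t = 1.827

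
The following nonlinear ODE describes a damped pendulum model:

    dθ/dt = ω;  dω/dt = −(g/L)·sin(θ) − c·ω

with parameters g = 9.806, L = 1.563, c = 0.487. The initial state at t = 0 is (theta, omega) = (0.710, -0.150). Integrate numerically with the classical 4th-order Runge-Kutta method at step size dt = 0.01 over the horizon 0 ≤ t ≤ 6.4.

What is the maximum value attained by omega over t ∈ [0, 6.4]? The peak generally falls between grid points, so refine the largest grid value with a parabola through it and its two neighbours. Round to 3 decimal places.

max omega = 1.108

t=0.000: state=(0.710, -0.150)
step 1 (dt=0.01): k1=(-0.150, -4.016), k2=(-0.170, -4.003), k3=(-0.170, -4.003), k4=(-0.190, -3.989); state += dt/6·(k1+2k2+2k3+k4)
t=0.010: state=(0.708, -0.190)
t=0.020: state=(0.706, -0.230)
t=0.030: state=(0.704, -0.269)
continuing one RK4 step at a time; state shown every 25 steps (Δt=0.25):
t=0.250: state=(0.557, -1.026)
t=0.500: state=(0.232, -1.482)
t=0.750: state=(-0.136, -1.373)
t=1.000: state=(-0.415, -0.794)
t=1.250: state=(-0.517, -0.018)
t=1.500: state=(-0.431, 0.676)
t=1.750: state=(-0.205, 1.067)
t=2.000: state=(0.068, 1.040)
t=2.250: state=(0.285, 0.648)
t=2.500: state=(0.377, 0.076)
t=2.750: state=(0.326, -0.455)
t=3.000: state=(0.167, -0.770)
t=3.250: state=(-0.033, -0.778)
t=3.500: state=(-0.198, -0.508)
t=3.750: state=(-0.275, -0.090)
t=4.000: state=(-0.245, 0.311)
t=4.250: state=(-0.132, 0.558)
t=4.500: state=(0.015, 0.579)
t=4.750: state=(0.140, 0.391)
t=5.000: state=(0.200, 0.086)
t=5.250: state=(0.183, -0.214)
t=5.500: state=(0.103, -0.404)
t=5.750: state=(-0.005, -0.429)
t=6.000: state=(-0.099, -0.298)
t=6.250: state=(-0.146, -0.076)
t=6.400: state=(-0.147, 0.064)
largest grid value and its neighbours: omega(1.850)=1.10748, omega(1.860)=1.10772, omega(1.870)=1.10726
parabola through these three points peaks at t≈1.858 with omega≈1.10773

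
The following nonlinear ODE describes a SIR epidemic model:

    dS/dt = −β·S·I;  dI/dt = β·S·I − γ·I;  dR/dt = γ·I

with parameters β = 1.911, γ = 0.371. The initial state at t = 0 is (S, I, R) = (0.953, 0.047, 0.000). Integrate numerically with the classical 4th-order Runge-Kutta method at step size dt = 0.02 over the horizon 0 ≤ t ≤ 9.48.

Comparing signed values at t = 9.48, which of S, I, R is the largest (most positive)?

largest component: R

t=0.000: state=(0.953, 0.047, 0.000)
step 1 (dt=0.02): k1=(-0.086, 0.068, 0.017), k2=(-0.087, 0.069, 0.018), k3=(-0.087, 0.069, 0.018), k4=(-0.088, 0.070, 0.018); state += dt/6·(k1+2k2+2k3+k4)
t=0.020: state=(0.951, 0.048, 0.000)
t=0.040: state=(0.949, 0.050, 0.001)
t=0.060: state=(0.948, 0.051, 0.001)
continuing one RK4 step at a time; state shown every 25 steps (Δt=0.5):
t=0.500: state=(0.893, 0.095, 0.013)
t=1.000: state=(0.787, 0.176, 0.037)
t=1.500: state=(0.631, 0.289, 0.080)
t=2.000: state=(0.453, 0.403, 0.144)
t=2.500: state=(0.296, 0.477, 0.227)
t=3.000: state=(0.185, 0.497, 0.318)
t=3.500: state=(0.116, 0.475, 0.409)
t=4.000: state=(0.075, 0.432, 0.493)
t=4.500: state=(0.051, 0.381, 0.568)
t=5.000: state=(0.036, 0.329, 0.634)
t=5.500: state=(0.027, 0.282, 0.691)
t=6.000: state=(0.021, 0.240, 0.739)
t=6.500: state=(0.017, 0.203, 0.780)
t=7.000: state=(0.014, 0.171, 0.815)
t=7.500: state=(0.012, 0.144, 0.844)
t=8.000: state=(0.011, 0.121, 0.868)
t=8.500: state=(0.010, 0.101, 0.889)
t=9.000: state=(0.009, 0.085, 0.906)
t=9.480: state=(0.008, 0.072, 0.920)
compare at T: S=0.008, I=0.072, R=0.920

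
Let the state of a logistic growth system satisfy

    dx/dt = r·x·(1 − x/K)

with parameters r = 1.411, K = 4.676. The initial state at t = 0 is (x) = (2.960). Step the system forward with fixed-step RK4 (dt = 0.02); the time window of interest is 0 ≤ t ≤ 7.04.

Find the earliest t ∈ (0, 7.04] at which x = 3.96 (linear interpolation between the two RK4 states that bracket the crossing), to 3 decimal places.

t=0.000: state=(2.960)
step 1 (dt=0.02): k1=(1.533), k2=(1.527), k3=(1.527), k4=(1.521); state += dt/6·(k1+2k2+2k3+k4)
t=0.020: state=(2.991)
t=0.040: state=(3.021)
t=0.060: state=(3.051)
continuing one RK4 step at a time; state shown every 25 steps (Δt=0.5):
t=0.500: state=(3.635)
t=0.820: state=(3.955)
next step: t=0.840: state=(3.972) — x has crossed 3.96
linear interpolation between t=0.820 (3.95507) and t=0.840 (3.97211) → t≈0.826

t = 0.826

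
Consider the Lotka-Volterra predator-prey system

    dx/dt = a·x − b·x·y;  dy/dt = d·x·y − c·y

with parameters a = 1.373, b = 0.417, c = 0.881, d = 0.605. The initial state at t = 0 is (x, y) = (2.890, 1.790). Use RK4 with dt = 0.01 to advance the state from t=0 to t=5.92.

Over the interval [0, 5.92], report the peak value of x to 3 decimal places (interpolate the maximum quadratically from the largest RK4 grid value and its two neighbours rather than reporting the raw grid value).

max x = 3.528

t=0.000: state=(2.890, 1.790)
step 1 (dt=0.01): k1=(1.811, 1.553), k2=(1.807, 1.569), k3=(1.807, 1.569), k4=(1.803, 1.586); state += dt/6·(k1+2k2+2k3+k4)
t=0.010: state=(2.908, 1.806)
t=0.020: state=(2.926, 1.822)
t=0.030: state=(2.944, 1.838)
continuing one RK4 step at a time; state shown every 20 steps (Δt=0.2):
t=0.200: state=(3.227, 2.174)
t=0.400: state=(3.465, 2.737)
t=0.600: state=(3.520, 3.510)
t=0.800: state=(3.325, 4.464)
t=1.000: state=(2.891, 5.463)
t=1.200: state=(2.327, 6.284)
t=1.400: state=(1.773, 6.747)
t=1.600: state=(1.322, 6.814)
t=1.800: state=(0.994, 6.565)
t=2.000: state=(0.770, 6.119)
t=2.200: state=(0.622, 5.578)
t=2.400: state=(0.526, 5.011)
t=2.600: state=(0.467, 4.460)
t=2.800: state=(0.433, 3.948)
t=3.000: state=(0.418, 3.485)
t=3.200: state=(0.419, 3.073)
t=3.400: state=(0.433, 2.712)
t=3.600: state=(0.460, 2.400)
t=3.800: state=(0.502, 2.133)
t=4.000: state=(0.558, 1.906)
t=4.200: state=(0.632, 1.717)
t=4.400: state=(0.725, 1.563)
t=4.600: state=(0.842, 1.440)
t=4.800: state=(0.987, 1.348)
t=5.000: state=(1.164, 1.287)
t=5.200: state=(1.378, 1.258)
t=5.400: state=(1.632, 1.265)
t=5.600: state=(1.930, 1.315)
t=5.800: state=(2.267, 1.421)
t=5.920: state=(2.483, 1.519)
largest grid value and its neighbours: x(0.540)=3.52763, x(0.550)=3.52787, x(0.560)=3.52750
parabola through these three points peaks at t≈0.549 with x≈3.52787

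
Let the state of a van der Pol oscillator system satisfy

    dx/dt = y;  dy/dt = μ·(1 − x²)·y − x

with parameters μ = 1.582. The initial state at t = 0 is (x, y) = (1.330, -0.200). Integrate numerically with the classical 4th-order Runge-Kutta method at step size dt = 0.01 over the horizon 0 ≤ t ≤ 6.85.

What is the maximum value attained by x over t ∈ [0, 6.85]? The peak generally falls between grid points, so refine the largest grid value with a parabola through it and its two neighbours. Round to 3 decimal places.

t=0.000: state=(1.330, -0.200)
step 1 (dt=0.01): k1=(-0.200, -1.087), k2=(-0.205, -1.080), k3=(-0.205, -1.080), k4=(-0.211, -1.073); state += dt/6·(k1+2k2+2k3+k4)
t=0.010: state=(1.328, -0.211)
t=0.020: state=(1.326, -0.221)
t=0.030: state=(1.324, -0.232)
continuing one RK4 step at a time; state shown every 25 steps (Δt=0.25):
t=0.250: state=(1.249, -0.439)
t=0.500: state=(1.113, -0.650)
t=0.750: state=(0.921, -0.894)
t=1.000: state=(0.657, -1.248)
t=1.250: state=(0.279, -1.829)
t=1.500: state=(-0.283, -2.698)
t=1.750: state=(-1.041, -3.151)
t=2.000: state=(-1.698, -1.854)
t=2.250: state=(-1.962, -0.407)
t=2.500: state=(-1.979, 0.165)
t=2.750: state=(-1.910, 0.351)
t=3.000: state=(-1.811, 0.432)
t=3.250: state=(-1.696, 0.491)
t=3.500: state=(-1.565, 0.556)
t=3.750: state=(-1.416, 0.641)
t=4.000: state=(-1.242, 0.762)
t=4.250: state=(-1.030, 0.948)
t=4.500: state=(-0.758, 1.257)
t=4.750: state=(-0.383, 1.796)
t=5.000: state=(0.169, 2.668)
t=5.250: state=(0.939, 3.317)
t=5.500: state=(1.662, 2.145)
t=5.750: state=(1.977, 0.525)
t=6.000: state=(2.010, -0.133)
t=6.250: state=(1.947, -0.337)
t=6.500: state=(1.852, -0.418)
t=6.750: state=(1.740, -0.474)
t=6.850: state=(1.691, -0.497)
largest grid value and its neighbours: x(5.910)=2.01599, x(5.920)=2.01610, x(5.930)=2.01601
parabola through these three points peaks at t≈5.920 with x≈2.01610

max x = 2.016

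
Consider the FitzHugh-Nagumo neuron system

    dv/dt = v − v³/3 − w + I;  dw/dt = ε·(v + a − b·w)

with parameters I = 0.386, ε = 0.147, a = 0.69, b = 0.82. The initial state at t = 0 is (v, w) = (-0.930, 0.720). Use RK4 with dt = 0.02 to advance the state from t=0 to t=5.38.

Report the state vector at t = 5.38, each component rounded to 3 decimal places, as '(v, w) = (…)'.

(v, w) = (-1.447, -0.139)

t=0.000: state=(-0.930, 0.720)
step 1 (dt=0.02): k1=(-0.996, -0.122), k2=(-0.996, -0.123), k3=(-0.996, -0.123), k4=(-0.996, -0.125); state += dt/6·(k1+2k2+2k3+k4)
t=0.020: state=(-0.950, 0.718)
t=0.040: state=(-0.970, 0.715)
t=0.060: state=(-0.990, 0.712)
continuing one RK4 step at a time; state shown every 10 steps (Δt=0.2):
t=0.200: state=(-1.127, 0.693)
t=0.400: state=(-1.307, 0.661)
t=0.600: state=(-1.458, 0.625)
t=0.800: state=(-1.572, 0.586)
t=1.000: state=(-1.650, 0.545)
t=1.200: state=(-1.699, 0.504)
t=1.400: state=(-1.726, 0.462)
t=1.600: state=(-1.737, 0.421)
t=1.800: state=(-1.737, 0.380)
t=2.000: state=(-1.731, 0.341)
t=2.200: state=(-1.721, 0.303)
t=2.400: state=(-1.707, 0.266)
t=2.600: state=(-1.692, 0.230)
t=2.800: state=(-1.676, 0.196)
t=3.000: state=(-1.659, 0.163)
t=3.200: state=(-1.641, 0.131)
t=3.400: state=(-1.624, 0.100)
t=3.600: state=(-1.606, 0.071)
t=3.800: state=(-1.588, 0.043)
t=4.000: state=(-1.570, 0.016)
t=4.200: state=(-1.552, -0.009)
t=4.400: state=(-1.534, -0.034)
t=4.600: state=(-1.516, -0.057)
t=4.800: state=(-1.498, -0.080)
t=5.000: state=(-1.481, -0.101)
t=5.200: state=(-1.463, -0.121)
t=5.380: state=(-1.447, -0.139)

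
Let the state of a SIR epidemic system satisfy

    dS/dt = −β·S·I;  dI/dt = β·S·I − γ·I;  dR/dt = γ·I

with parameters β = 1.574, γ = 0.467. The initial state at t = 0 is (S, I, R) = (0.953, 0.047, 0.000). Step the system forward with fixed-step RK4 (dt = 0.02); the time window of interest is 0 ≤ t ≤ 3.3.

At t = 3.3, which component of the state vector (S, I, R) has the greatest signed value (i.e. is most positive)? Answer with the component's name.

t=0.000: state=(0.953, 0.047, 0.000)
step 1 (dt=0.02): k1=(-0.071, 0.049, 0.022), k2=(-0.071, 0.049, 0.022), k3=(-0.071, 0.049, 0.022), k4=(-0.072, 0.049, 0.022); state += dt/6·(k1+2k2+2k3+k4)
t=0.020: state=(0.952, 0.048, 0.000)
t=0.040: state=(0.950, 0.049, 0.001)
t=0.060: state=(0.949, 0.050, 0.001)
continuing one RK4 step at a time; state shown every 10 steps (Δt=0.2):
t=0.200: state=(0.937, 0.058, 0.005)
t=0.400: state=(0.919, 0.070, 0.011)
t=0.600: state=(0.897, 0.085, 0.018)
t=0.800: state=(0.871, 0.103, 0.027)
t=1.000: state=(0.840, 0.122, 0.037)
t=1.200: state=(0.806, 0.144, 0.050)
t=1.400: state=(0.767, 0.168, 0.064)
t=1.600: state=(0.725, 0.194, 0.081)
t=1.800: state=(0.679, 0.220, 0.101)
t=2.000: state=(0.631, 0.247, 0.122)
t=2.200: state=(0.581, 0.272, 0.147)
t=2.400: state=(0.532, 0.295, 0.173)
t=2.600: state=(0.483, 0.315, 0.202)
t=2.800: state=(0.436, 0.332, 0.232)
t=3.000: state=(0.392, 0.344, 0.264)
t=3.200: state=(0.351, 0.353, 0.296)
t=3.300: state=(0.332, 0.355, 0.313)
compare at T: S=0.332, I=0.355, R=0.313

largest component: I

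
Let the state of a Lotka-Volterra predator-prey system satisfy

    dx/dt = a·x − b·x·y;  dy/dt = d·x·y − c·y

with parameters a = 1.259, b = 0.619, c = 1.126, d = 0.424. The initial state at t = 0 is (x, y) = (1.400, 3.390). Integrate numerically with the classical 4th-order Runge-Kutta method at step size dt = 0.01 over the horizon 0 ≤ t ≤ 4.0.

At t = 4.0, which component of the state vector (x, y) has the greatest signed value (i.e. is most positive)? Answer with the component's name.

t=0.000: state=(1.400, 3.390)
step 1 (dt=0.01): k1=(-1.175, -1.805), k2=(-1.162, -1.808), k3=(-1.162, -1.808), k4=(-1.150, -1.812); state += dt/6·(k1+2k2+2k3+k4)
t=0.010: state=(1.388, 3.372)
t=0.020: state=(1.377, 3.354)
t=0.030: state=(1.366, 3.336)
continuing one RK4 step at a time; state shown every 20 steps (Δt=0.2):
t=0.200: state=(1.211, 3.021)
t=0.400: state=(1.096, 2.659)
t=0.600: state=(1.036, 2.323)
t=0.800: state=(1.019, 2.023)
t=1.000: state=(1.037, 1.761)
t=1.200: state=(1.088, 1.539)
t=1.400: state=(1.171, 1.352)
t=1.600: state=(1.287, 1.197)
t=1.800: state=(1.439, 1.073)
t=2.000: state=(1.631, 0.975)
t=2.200: state=(1.868, 0.903)
t=2.400: state=(2.156, 0.854)
t=2.600: state=(2.499, 0.831)
t=2.800: state=(2.901, 0.833)
t=3.000: state=(3.360, 0.867)
t=3.200: state=(3.866, 0.940)
t=3.400: state=(4.395, 1.066)
t=3.600: state=(4.899, 1.262)
t=3.800: state=(5.300, 1.555)
t=4.000: state=(5.490, 1.965)
compare at T: x=5.490, y=1.965

largest component: x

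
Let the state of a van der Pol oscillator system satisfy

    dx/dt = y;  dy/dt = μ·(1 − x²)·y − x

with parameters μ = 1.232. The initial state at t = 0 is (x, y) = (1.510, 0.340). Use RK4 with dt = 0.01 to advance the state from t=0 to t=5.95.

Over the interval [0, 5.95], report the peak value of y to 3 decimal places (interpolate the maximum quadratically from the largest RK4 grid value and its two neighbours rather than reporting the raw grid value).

t=0.000: state=(1.510, 0.340)
step 1 (dt=0.01): k1=(0.340, -2.046), k2=(0.330, -2.034), k3=(0.330, -2.034), k4=(0.320, -2.021); state += dt/6·(k1+2k2+2k3+k4)
t=0.010: state=(1.513, 0.320)
t=0.020: state=(1.516, 0.300)
t=0.030: state=(1.519, 0.280)
continuing one RK4 step at a time; state shown every 20 steps (Δt=0.2):
t=0.200: state=(1.541, -0.016)
t=0.400: state=(1.510, -0.273)
t=0.600: state=(1.436, -0.461)
t=0.800: state=(1.328, -0.617)
t=1.000: state=(1.190, -0.769)
t=1.200: state=(1.019, -0.944)
t=1.400: state=(0.809, -1.169)
t=1.600: state=(0.546, -1.479)
t=1.800: state=(0.209, -1.907)
t=2.000: state=(-0.224, -2.433)
t=2.200: state=(-0.755, -2.819)
t=2.400: state=(-1.307, -2.551)
t=2.600: state=(-1.726, -1.567)
t=2.800: state=(-1.936, -0.589)
t=3.000: state=(-1.989, -0.007)
t=3.200: state=(-1.958, 0.279)
t=3.400: state=(-1.886, 0.425)
t=3.600: state=(-1.792, 0.516)
t=3.800: state=(-1.681, 0.589)
t=4.000: state=(-1.556, 0.663)
t=4.200: state=(-1.415, 0.750)
t=4.400: state=(-1.254, 0.862)
t=4.600: state=(-1.068, 1.014)
t=4.800: state=(-0.844, 1.229)
t=5.000: state=(-0.570, 1.538)
t=5.200: state=(-0.220, 1.978)
t=5.400: state=(0.229, 2.523)
t=5.600: state=(0.779, 2.912)
t=5.800: state=(1.345, 2.590)
t=5.950: state=(1.680, 1.827)
largest grid value and its neighbours: y(5.620)=2.92074, y(5.630)=2.92206, y(5.640)=2.92126
parabola through these three points peaks at t≈5.631 with y≈2.92208

max y = 2.922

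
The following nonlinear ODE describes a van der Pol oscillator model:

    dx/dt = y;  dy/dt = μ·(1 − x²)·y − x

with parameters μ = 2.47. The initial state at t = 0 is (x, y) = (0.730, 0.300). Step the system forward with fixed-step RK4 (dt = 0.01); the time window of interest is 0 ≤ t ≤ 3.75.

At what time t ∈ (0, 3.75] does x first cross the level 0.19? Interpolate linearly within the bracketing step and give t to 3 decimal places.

t=0.000: state=(0.730, 0.300)
step 1 (dt=0.01): k1=(0.300, -0.384), k2=(0.298, -0.389), k3=(0.298, -0.389), k4=(0.296, -0.395); state += dt/6·(k1+2k2+2k3+k4)
t=0.010: state=(0.733, 0.296)
t=0.020: state=(0.736, 0.292)
t=0.030: state=(0.739, 0.288)
continuing one RK4 step at a time; state shown every 20 steps (Δt=0.2):
t=0.200: state=(0.781, 0.203)
t=0.400: state=(0.809, 0.068)
t=0.600: state=(0.806, -0.096)
t=0.800: state=(0.768, -0.289)
t=1.000: state=(0.687, -0.530)
t=1.200: state=(0.550, -0.863)
t=1.400: state=(0.330, -1.390)
t=1.480: state=(0.207, -1.693)
next step: t=1.490: state=(0.190, -1.736) — x has crossed 0.19
linear interpolation between t=1.480 (0.20673) and t=1.490 (0.18959) → t≈1.490

t = 1.490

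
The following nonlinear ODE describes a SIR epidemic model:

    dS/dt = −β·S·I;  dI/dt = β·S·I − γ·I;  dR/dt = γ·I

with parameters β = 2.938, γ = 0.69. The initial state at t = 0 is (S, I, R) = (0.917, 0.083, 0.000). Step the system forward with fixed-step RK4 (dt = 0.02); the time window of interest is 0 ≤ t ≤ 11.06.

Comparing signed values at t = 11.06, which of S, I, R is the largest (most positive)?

t=0.000: state=(0.917, 0.083, 0.000)
step 1 (dt=0.02): k1=(-0.224, 0.166, 0.057), k2=(-0.228, 0.169, 0.058), k3=(-0.228, 0.169, 0.058), k4=(-0.232, 0.172, 0.060); state += dt/6·(k1+2k2+2k3+k4)
t=0.020: state=(0.912, 0.086, 0.001)
t=0.040: state=(0.908, 0.090, 0.002)
t=0.060: state=(0.903, 0.093, 0.004)
continuing one RK4 step at a time; state shown every 25 steps (Δt=0.5):
t=0.500: state=(0.750, 0.203, 0.047)
t=1.000: state=(0.495, 0.360, 0.145)
t=1.500: state=(0.271, 0.443, 0.287)
t=2.000: state=(0.142, 0.420, 0.438)
t=2.500: state=(0.081, 0.348, 0.571)
t=3.000: state=(0.051, 0.271, 0.678)
t=3.500: state=(0.036, 0.205, 0.759)
t=4.000: state=(0.028, 0.152, 0.820)
t=4.500: state=(0.023, 0.112, 0.865)
t=5.000: state=(0.020, 0.082, 0.899)
t=5.500: state=(0.018, 0.059, 0.923)
t=6.000: state=(0.017, 0.043, 0.940)
t=6.500: state=(0.016, 0.031, 0.953)
t=7.000: state=(0.015, 0.023, 0.962)
t=7.500: state=(0.015, 0.016, 0.969)
t=8.000: state=(0.015, 0.012, 0.974)
t=8.500: state=(0.014, 0.009, 0.977)
t=9.000: state=(0.014, 0.006, 0.980)
t=9.500: state=(0.014, 0.004, 0.981)
t=10.000: state=(0.014, 0.003, 0.983)
t=10.500: state=(0.014, 0.002, 0.984)
t=11.000: state=(0.014, 0.002, 0.984)
t=11.060: state=(0.014, 0.002, 0.985)
compare at T: S=0.014, I=0.002, R=0.985

largest component: R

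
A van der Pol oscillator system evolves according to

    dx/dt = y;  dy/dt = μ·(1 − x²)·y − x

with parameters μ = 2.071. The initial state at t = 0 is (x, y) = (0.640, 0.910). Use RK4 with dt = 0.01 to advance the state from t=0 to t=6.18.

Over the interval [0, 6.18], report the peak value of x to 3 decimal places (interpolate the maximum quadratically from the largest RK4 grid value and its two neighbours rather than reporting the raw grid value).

max x = 1.247

t=0.000: state=(0.640, 0.910)
step 1 (dt=0.01): k1=(0.910, 0.473), k2=(0.912, 0.460), k3=(0.912, 0.460), k4=(0.915, 0.447); state += dt/6·(k1+2k2+2k3+k4)
t=0.010: state=(0.649, 0.915)
t=0.020: state=(0.658, 0.919)
t=0.030: state=(0.668, 0.923)
continuing one RK4 step at a time; state shown every 20 steps (Δt=0.2):
t=0.200: state=(0.827, 0.941)
t=0.400: state=(1.006, 0.816)
t=0.600: state=(1.145, 0.555)
t=0.800: state=(1.225, 0.249)
t=1.000: state=(1.247, -0.022)
t=1.200: state=(1.220, -0.241)
t=1.400: state=(1.153, -0.422)
t=1.600: state=(1.051, -0.598)
t=1.800: state=(0.912, -0.805)
t=2.000: state=(0.723, -1.097)
t=2.200: state=(0.461, -1.567)
t=2.400: state=(0.075, -2.355)
t=2.600: state=(-0.503, -3.425)
t=2.800: state=(-1.235, -3.556)
t=3.000: state=(-1.783, -1.770)
t=3.200: state=(-1.977, -0.368)
t=3.400: state=(-1.992, 0.122)
t=3.600: state=(-1.951, 0.267)
t=3.800: state=(-1.891, 0.320)
t=4.000: state=(-1.824, 0.351)
t=4.200: state=(-1.751, 0.377)
t=4.400: state=(-1.673, 0.407)
t=4.600: state=(-1.588, 0.442)
t=4.800: state=(-1.495, 0.486)
t=5.000: state=(-1.393, 0.544)
t=5.200: state=(-1.277, 0.623)
t=5.400: state=(-1.141, 0.735)
t=5.600: state=(-0.979, 0.906)
t=5.800: state=(-0.772, 1.180)
t=6.000: state=(-0.494, 1.650)
t=6.180: state=(-0.138, 2.365)
largest grid value and its neighbours: x(0.970)=1.24676, x(0.980)=1.24684, x(0.990)=1.24680
parabola through these three points peaks at t≈0.982 with x≈1.24685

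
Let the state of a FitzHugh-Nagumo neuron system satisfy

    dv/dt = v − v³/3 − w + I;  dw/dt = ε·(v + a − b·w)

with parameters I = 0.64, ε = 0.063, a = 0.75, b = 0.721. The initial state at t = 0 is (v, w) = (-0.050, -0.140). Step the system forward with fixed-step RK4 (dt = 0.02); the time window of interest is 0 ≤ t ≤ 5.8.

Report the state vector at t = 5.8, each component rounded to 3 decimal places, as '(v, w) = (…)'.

(v, w) = (1.759, 0.646)

t=0.000: state=(-0.050, -0.140)
step 1 (dt=0.02): k1=(0.730, 0.050), k2=(0.737, 0.051), k3=(0.737, 0.051), k4=(0.744, 0.051); state += dt/6·(k1+2k2+2k3+k4)
t=0.020: state=(-0.035, -0.139)
t=0.040: state=(-0.020, -0.138)
t=0.060: state=(-0.005, -0.137)
continuing one RK4 step at a time; state shown every 10 steps (Δt=0.2):
t=0.200: state=(0.110, -0.129)
t=0.400: state=(0.303, -0.116)
t=0.600: state=(0.530, -0.100)
t=0.800: state=(0.788, -0.082)
t=1.000: state=(1.062, -0.060)
t=1.200: state=(1.323, -0.035)
t=1.400: state=(1.544, -0.007)
t=1.600: state=(1.707, 0.023)
t=1.800: state=(1.813, 0.054)
t=2.000: state=(1.876, 0.086)
t=2.200: state=(1.909, 0.119)
t=2.400: state=(1.924, 0.151)
t=2.600: state=(1.927, 0.183)
t=2.800: state=(1.924, 0.215)
t=3.000: state=(1.918, 0.247)
t=3.200: state=(1.909, 0.278)
t=3.400: state=(1.899, 0.309)
t=3.600: state=(1.888, 0.339)
t=3.800: state=(1.877, 0.369)
t=4.000: state=(1.866, 0.398)
t=4.200: state=(1.854, 0.428)
t=4.400: state=(1.842, 0.456)
t=4.600: state=(1.831, 0.485)
t=4.800: state=(1.819, 0.513)
t=5.000: state=(1.807, 0.540)
t=5.200: state=(1.795, 0.567)
t=5.400: state=(1.783, 0.594)
t=5.600: state=(1.771, 0.620)
t=5.800: state=(1.759, 0.646)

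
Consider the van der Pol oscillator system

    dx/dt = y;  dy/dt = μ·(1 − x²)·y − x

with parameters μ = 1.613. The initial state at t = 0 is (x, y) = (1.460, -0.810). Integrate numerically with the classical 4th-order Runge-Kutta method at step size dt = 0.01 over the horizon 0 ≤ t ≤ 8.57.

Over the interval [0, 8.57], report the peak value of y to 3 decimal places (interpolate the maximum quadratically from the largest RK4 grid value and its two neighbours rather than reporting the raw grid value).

max y = 3.355

t=0.000: state=(1.460, -0.810)
step 1 (dt=0.01): k1=(-0.810, 0.018), k2=(-0.810, 0.007), k3=(-0.810, 0.007), k4=(-0.810, -0.004); state += dt/6·(k1+2k2+2k3+k4)
t=0.010: state=(1.452, -0.810)
t=0.020: state=(1.444, -0.810)
t=0.030: state=(1.436, -0.810)
continuing one RK4 step at a time; state shown every 50 steps (Δt=0.5):
t=0.500: state=(1.017, -1.041)
t=1.000: state=(0.307, -1.987)
t=1.500: state=(-1.127, -3.343)
t=2.000: state=(-2.016, -0.284)
t=2.500: state=(-1.939, 0.357)
t=3.000: state=(-1.729, 0.474)
t=3.500: state=(-1.462, 0.606)
t=4.000: state=(-1.102, 0.872)
t=4.500: state=(-0.520, 1.587)
t=5.000: state=(0.681, 3.275)
t=5.500: state=(1.926, 0.904)
t=6.000: state=(1.971, -0.296)
t=6.500: state=(1.777, -0.450)
t=7.000: state=(1.524, -0.571)
t=7.500: state=(1.189, -0.796)
t=8.000: state=(0.674, -1.364)
t=8.500: state=(-0.353, -2.946)
t=8.570: state=(-0.568, -3.186)
largest grid value and its neighbours: y(5.060)=3.35310, y(5.070)=3.35472, y(5.080)=3.35269
parabola through these three points peaks at t≈5.069 with y≈3.35472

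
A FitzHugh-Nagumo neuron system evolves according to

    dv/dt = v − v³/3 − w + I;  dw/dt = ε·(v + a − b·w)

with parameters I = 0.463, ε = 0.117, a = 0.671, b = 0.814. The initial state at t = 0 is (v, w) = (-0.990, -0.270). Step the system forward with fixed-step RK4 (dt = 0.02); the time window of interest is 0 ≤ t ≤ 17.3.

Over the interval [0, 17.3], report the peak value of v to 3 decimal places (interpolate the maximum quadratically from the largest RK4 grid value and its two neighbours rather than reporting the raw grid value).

max v = 1.772

t=0.000: state=(-0.990, -0.270)
step 1 (dt=0.02): k1=(0.066, -0.012), k2=(0.067, -0.012), k3=(0.067, -0.012), k4=(0.067, -0.011); state += dt/6·(k1+2k2+2k3+k4)
t=0.020: state=(-0.989, -0.270)
t=0.040: state=(-0.987, -0.270)
t=0.060: state=(-0.986, -0.271)
continuing one RK4 step at a time; state shown every 50 steps (Δt=1):
t=1.000: state=(-0.917, -0.277)
t=2.000: state=(-0.828, -0.274)
t=3.000: state=(-0.715, -0.261)
t=4.000: state=(-0.555, -0.234)
t=5.000: state=(-0.285, -0.186)
t=6.000: state=(0.288, -0.098)
t=7.000: state=(1.323, 0.075)
t=8.000: state=(1.765, 0.325)
t=9.000: state=(1.726, 0.566)
t=10.000: state=(1.621, 0.777)
t=11.000: state=(1.504, 0.955)
t=12.000: state=(1.376, 1.104)
t=13.000: state=(1.234, 1.224)
t=14.000: state=(1.064, 1.316)
t=15.000: state=(0.837, 1.378)
t=16.000: state=(0.470, 1.403)
t=17.000: state=(-0.337, 1.364)
t=17.300: state=(-0.746, 1.330)
largest grid value and its neighbours: v(8.200)=1.77223, v(8.220)=1.77227, v(8.240)=1.77222
parabola through these three points peaks at t≈8.219 with v≈1.77227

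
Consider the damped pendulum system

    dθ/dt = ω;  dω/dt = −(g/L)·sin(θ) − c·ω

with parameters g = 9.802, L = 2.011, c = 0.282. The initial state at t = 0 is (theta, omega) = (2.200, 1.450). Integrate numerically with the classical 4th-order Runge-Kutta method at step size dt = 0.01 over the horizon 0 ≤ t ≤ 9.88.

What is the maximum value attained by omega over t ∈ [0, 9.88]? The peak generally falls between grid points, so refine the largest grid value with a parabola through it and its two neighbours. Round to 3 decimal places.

t=0.000: state=(2.200, 1.450)
step 1 (dt=0.01): k1=(1.450, -4.350), k2=(1.428, -4.323), k3=(1.428, -4.323), k4=(1.407, -4.296); state += dt/6·(k1+2k2+2k3+k4)
t=0.010: state=(2.214, 1.407)
t=0.020: state=(2.228, 1.364)
t=0.030: state=(2.242, 1.322)
continuing one RK4 step at a time; state shown every 50 steps (Δt=0.5):
t=0.500: state=(2.469, -0.258)
t=1.000: state=(1.941, -1.944)
t=1.500: state=(0.484, -3.670)
t=2.000: state=(-1.164, -2.363)
t=2.500: state=(-1.696, 0.192)
t=3.000: state=(-1.030, 2.378)
t=3.500: state=(0.380, 2.728)
t=4.000: state=(1.260, 0.618)
t=4.500: state=(0.995, -1.587)
t=5.000: state=(-0.094, -2.358)
t=5.500: state=(-0.948, -0.807)
t=6.000: state=(-0.837, 1.178)
t=6.500: state=(0.026, 1.936)
t=7.000: state=(0.749, 0.717)
t=7.500: state=(0.669, -0.974)
t=8.000: state=(-0.039, -1.570)
t=8.500: state=(-0.615, -0.535)
t=9.000: state=(-0.516, 0.861)
t=9.500: state=(0.075, 1.259)
t=9.880: state=(0.455, 0.635)
largest grid value and its neighbours: omega(3.300)=2.98167, omega(3.310)=2.98226, omega(3.320)=2.98141
parabola through these three points peaks at t≈3.309 with omega≈2.98227

max omega = 2.982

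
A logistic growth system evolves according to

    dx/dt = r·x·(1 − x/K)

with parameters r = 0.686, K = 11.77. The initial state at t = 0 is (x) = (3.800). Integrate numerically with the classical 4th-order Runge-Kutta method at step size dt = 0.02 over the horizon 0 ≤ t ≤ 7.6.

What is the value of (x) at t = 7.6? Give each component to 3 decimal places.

(x) = (11.637)

t=0.000: state=(3.800)
step 1 (dt=0.02): k1=(1.765), k2=(1.769), k3=(1.769), k4=(1.774); state += dt/6·(k1+2k2+2k3+k4)
t=0.020: state=(3.835)
t=0.040: state=(3.871)
t=0.060: state=(3.907)
continuing one RK4 step at a time; state shown every 25 steps (Δt=0.5):
t=0.500: state=(4.730)
t=1.000: state=(5.724)
t=1.500: state=(6.728)
t=2.000: state=(7.683)
t=2.500: state=(8.545)
t=3.000: state=(9.283)
t=3.500: state=(9.890)
t=4.000: state=(10.371)
t=4.500: state=(10.742)
t=5.000: state=(11.021)
t=5.500: state=(11.229)
t=6.000: state=(11.381)
t=6.500: state=(11.491)
t=7.000: state=(11.571)
t=7.500: state=(11.628)
t=7.600: state=(11.637)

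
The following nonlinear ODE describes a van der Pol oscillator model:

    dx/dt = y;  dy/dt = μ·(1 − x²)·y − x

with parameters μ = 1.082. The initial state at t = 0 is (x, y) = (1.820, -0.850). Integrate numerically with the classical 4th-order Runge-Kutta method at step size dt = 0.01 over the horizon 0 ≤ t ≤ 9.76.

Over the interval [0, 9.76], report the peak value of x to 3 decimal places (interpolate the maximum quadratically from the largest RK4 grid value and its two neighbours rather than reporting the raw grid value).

t=0.000: state=(1.820, -0.850)
step 1 (dt=0.01): k1=(-0.850, 0.307), k2=(-0.848, 0.293), k3=(-0.849, 0.293), k4=(-0.847, 0.280); state += dt/6·(k1+2k2+2k3+k4)
t=0.010: state=(1.812, -0.847)
t=0.020: state=(1.803, -0.844)
t=0.030: state=(1.795, -0.842)
continuing one RK4 step at a time; state shown every 50 steps (Δt=0.5):
t=0.500: state=(1.393, -0.918)
t=1.000: state=(0.850, -1.321)
t=1.500: state=(-0.020, -2.268)
t=2.000: state=(-1.340, -2.495)
t=2.500: state=(-2.008, -0.279)
t=3.000: state=(-1.920, 0.445)
t=3.500: state=(-1.636, 0.673)
t=4.000: state=(-1.240, 0.934)
t=4.500: state=(-0.659, 1.464)
t=5.000: state=(0.320, 2.515)
t=5.500: state=(1.599, 1.945)
t=6.000: state=(2.010, -0.008)
t=6.500: state=(1.851, -0.513)
t=7.000: state=(1.539, -0.731)
t=7.500: state=(1.105, -1.039)
t=8.000: state=(0.442, -1.702)
t=8.500: state=(-0.681, -2.735)
t=9.000: state=(-1.818, -1.253)
t=9.500: state=(-1.993, 0.227)
t=9.760: state=(-1.900, 0.455)
largest grid value and its neighbours: x(5.990)=2.00999, x(6.000)=2.01001, x(6.010)=2.00983
parabola through these three points peaks at t≈5.996 with x≈2.01002

max x = 2.010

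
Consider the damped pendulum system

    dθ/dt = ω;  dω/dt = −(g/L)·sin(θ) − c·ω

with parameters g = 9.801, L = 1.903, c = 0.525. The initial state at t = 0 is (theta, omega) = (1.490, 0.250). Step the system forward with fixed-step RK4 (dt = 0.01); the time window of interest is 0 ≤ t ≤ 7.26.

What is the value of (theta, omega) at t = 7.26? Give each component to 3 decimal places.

(theta, omega) = (-0.211, -0.036)

t=0.000: state=(1.490, 0.250)
step 1 (dt=0.01): k1=(0.250, -5.265), k2=(0.224, -5.251), k3=(0.224, -5.251), k4=(0.197, -5.238); state += dt/6·(k1+2k2+2k3+k4)
t=0.010: state=(1.492, 0.197)
t=0.020: state=(1.494, 0.145)
t=0.030: state=(1.495, 0.093)
continuing one RK4 step at a time; state shown every 25 steps (Δt=0.25):
t=0.250: state=(1.395, -0.980)
t=0.500: state=(1.018, -1.988)
t=0.750: state=(0.439, -2.540)
t=1.000: state=(-0.190, -2.362)
t=1.250: state=(-0.687, -1.540)
t=1.500: state=(-0.938, -0.456)
t=1.750: state=(-0.919, 0.582)
t=2.000: state=(-0.667, 1.380)
t=2.250: state=(-0.265, 1.752)
t=2.500: state=(0.164, 1.588)
t=2.750: state=(0.492, 0.987)
t=3.000: state=(0.642, 0.200)
t=3.250: state=(0.596, -0.539)
t=3.500: state=(0.391, -1.053)
t=3.750: state=(0.100, -1.215)
t=4.000: state=(-0.185, -1.005)
t=4.250: state=(-0.381, -0.531)
t=4.500: state=(-0.443, 0.031)
t=4.750: state=(-0.372, 0.516)
t=5.000: state=(-0.202, 0.799)
t=5.250: state=(0.005, 0.817)
t=5.500: state=(0.186, 0.594)
t=5.750: state=(0.290, 0.226)
t=6.000: state=(0.297, -0.160)
t=6.250: state=(0.218, -0.454)
t=6.500: state=(0.084, -0.581)
t=6.750: state=(-0.057, -0.522)
t=7.000: state=(-0.164, -0.318)
t=7.250: state=(-0.211, -0.047)
t=7.260: state=(-0.211, -0.036)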